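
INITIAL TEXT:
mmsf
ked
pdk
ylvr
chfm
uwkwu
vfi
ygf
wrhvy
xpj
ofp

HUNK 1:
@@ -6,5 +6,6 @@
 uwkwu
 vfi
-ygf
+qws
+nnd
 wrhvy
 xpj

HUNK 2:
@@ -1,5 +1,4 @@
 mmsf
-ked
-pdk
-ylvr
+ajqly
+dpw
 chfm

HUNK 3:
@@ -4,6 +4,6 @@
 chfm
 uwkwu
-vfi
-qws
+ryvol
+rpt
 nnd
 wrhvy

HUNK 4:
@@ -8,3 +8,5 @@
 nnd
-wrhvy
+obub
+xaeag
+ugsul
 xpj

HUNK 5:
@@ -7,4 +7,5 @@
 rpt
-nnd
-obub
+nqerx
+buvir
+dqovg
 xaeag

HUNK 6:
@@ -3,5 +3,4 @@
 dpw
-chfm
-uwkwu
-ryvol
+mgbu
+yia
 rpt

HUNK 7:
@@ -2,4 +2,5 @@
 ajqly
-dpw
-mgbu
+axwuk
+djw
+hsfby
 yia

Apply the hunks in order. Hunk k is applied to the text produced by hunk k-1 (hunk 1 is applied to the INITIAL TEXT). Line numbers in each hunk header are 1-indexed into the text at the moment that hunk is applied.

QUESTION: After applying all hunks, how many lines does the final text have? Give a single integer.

Hunk 1: at line 6 remove [ygf] add [qws,nnd] -> 12 lines: mmsf ked pdk ylvr chfm uwkwu vfi qws nnd wrhvy xpj ofp
Hunk 2: at line 1 remove [ked,pdk,ylvr] add [ajqly,dpw] -> 11 lines: mmsf ajqly dpw chfm uwkwu vfi qws nnd wrhvy xpj ofp
Hunk 3: at line 4 remove [vfi,qws] add [ryvol,rpt] -> 11 lines: mmsf ajqly dpw chfm uwkwu ryvol rpt nnd wrhvy xpj ofp
Hunk 4: at line 8 remove [wrhvy] add [obub,xaeag,ugsul] -> 13 lines: mmsf ajqly dpw chfm uwkwu ryvol rpt nnd obub xaeag ugsul xpj ofp
Hunk 5: at line 7 remove [nnd,obub] add [nqerx,buvir,dqovg] -> 14 lines: mmsf ajqly dpw chfm uwkwu ryvol rpt nqerx buvir dqovg xaeag ugsul xpj ofp
Hunk 6: at line 3 remove [chfm,uwkwu,ryvol] add [mgbu,yia] -> 13 lines: mmsf ajqly dpw mgbu yia rpt nqerx buvir dqovg xaeag ugsul xpj ofp
Hunk 7: at line 2 remove [dpw,mgbu] add [axwuk,djw,hsfby] -> 14 lines: mmsf ajqly axwuk djw hsfby yia rpt nqerx buvir dqovg xaeag ugsul xpj ofp
Final line count: 14

Answer: 14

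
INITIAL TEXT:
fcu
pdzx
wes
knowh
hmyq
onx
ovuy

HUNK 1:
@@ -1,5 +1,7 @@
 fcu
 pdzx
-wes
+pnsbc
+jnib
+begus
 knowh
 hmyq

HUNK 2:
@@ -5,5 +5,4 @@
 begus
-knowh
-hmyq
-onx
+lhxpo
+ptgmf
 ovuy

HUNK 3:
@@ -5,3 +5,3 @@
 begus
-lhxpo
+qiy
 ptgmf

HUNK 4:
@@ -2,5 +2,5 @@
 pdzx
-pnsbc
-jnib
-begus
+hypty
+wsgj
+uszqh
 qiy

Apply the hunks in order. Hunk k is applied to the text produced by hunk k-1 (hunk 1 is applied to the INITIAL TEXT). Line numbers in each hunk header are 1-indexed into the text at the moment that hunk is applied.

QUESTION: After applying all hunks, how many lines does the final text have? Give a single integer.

Answer: 8

Derivation:
Hunk 1: at line 1 remove [wes] add [pnsbc,jnib,begus] -> 9 lines: fcu pdzx pnsbc jnib begus knowh hmyq onx ovuy
Hunk 2: at line 5 remove [knowh,hmyq,onx] add [lhxpo,ptgmf] -> 8 lines: fcu pdzx pnsbc jnib begus lhxpo ptgmf ovuy
Hunk 3: at line 5 remove [lhxpo] add [qiy] -> 8 lines: fcu pdzx pnsbc jnib begus qiy ptgmf ovuy
Hunk 4: at line 2 remove [pnsbc,jnib,begus] add [hypty,wsgj,uszqh] -> 8 lines: fcu pdzx hypty wsgj uszqh qiy ptgmf ovuy
Final line count: 8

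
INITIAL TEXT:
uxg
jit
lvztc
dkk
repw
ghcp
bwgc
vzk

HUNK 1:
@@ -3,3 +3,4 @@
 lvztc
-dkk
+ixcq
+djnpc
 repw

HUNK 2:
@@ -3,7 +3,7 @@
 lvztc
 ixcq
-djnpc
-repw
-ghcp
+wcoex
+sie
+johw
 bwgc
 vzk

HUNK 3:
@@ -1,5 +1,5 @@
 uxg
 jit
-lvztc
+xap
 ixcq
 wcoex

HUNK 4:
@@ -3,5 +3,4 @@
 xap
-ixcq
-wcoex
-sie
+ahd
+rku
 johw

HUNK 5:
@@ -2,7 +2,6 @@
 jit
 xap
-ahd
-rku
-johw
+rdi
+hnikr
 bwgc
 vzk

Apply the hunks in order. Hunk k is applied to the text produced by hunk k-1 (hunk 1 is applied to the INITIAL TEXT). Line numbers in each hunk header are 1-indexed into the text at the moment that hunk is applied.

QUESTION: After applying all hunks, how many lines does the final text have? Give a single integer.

Answer: 7

Derivation:
Hunk 1: at line 3 remove [dkk] add [ixcq,djnpc] -> 9 lines: uxg jit lvztc ixcq djnpc repw ghcp bwgc vzk
Hunk 2: at line 3 remove [djnpc,repw,ghcp] add [wcoex,sie,johw] -> 9 lines: uxg jit lvztc ixcq wcoex sie johw bwgc vzk
Hunk 3: at line 1 remove [lvztc] add [xap] -> 9 lines: uxg jit xap ixcq wcoex sie johw bwgc vzk
Hunk 4: at line 3 remove [ixcq,wcoex,sie] add [ahd,rku] -> 8 lines: uxg jit xap ahd rku johw bwgc vzk
Hunk 5: at line 2 remove [ahd,rku,johw] add [rdi,hnikr] -> 7 lines: uxg jit xap rdi hnikr bwgc vzk
Final line count: 7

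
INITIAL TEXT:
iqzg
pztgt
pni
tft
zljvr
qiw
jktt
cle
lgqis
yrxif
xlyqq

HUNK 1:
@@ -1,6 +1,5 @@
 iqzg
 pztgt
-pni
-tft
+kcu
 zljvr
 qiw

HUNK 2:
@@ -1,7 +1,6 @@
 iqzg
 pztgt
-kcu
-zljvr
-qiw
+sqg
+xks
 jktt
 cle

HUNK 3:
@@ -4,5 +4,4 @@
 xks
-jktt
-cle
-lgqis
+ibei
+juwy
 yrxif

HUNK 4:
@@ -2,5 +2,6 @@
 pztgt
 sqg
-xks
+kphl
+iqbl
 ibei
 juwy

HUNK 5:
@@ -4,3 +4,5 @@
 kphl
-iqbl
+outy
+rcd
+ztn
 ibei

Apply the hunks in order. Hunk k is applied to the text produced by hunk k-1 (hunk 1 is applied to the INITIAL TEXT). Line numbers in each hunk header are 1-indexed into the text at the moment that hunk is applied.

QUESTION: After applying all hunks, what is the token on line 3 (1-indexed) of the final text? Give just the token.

Answer: sqg

Derivation:
Hunk 1: at line 1 remove [pni,tft] add [kcu] -> 10 lines: iqzg pztgt kcu zljvr qiw jktt cle lgqis yrxif xlyqq
Hunk 2: at line 1 remove [kcu,zljvr,qiw] add [sqg,xks] -> 9 lines: iqzg pztgt sqg xks jktt cle lgqis yrxif xlyqq
Hunk 3: at line 4 remove [jktt,cle,lgqis] add [ibei,juwy] -> 8 lines: iqzg pztgt sqg xks ibei juwy yrxif xlyqq
Hunk 4: at line 2 remove [xks] add [kphl,iqbl] -> 9 lines: iqzg pztgt sqg kphl iqbl ibei juwy yrxif xlyqq
Hunk 5: at line 4 remove [iqbl] add [outy,rcd,ztn] -> 11 lines: iqzg pztgt sqg kphl outy rcd ztn ibei juwy yrxif xlyqq
Final line 3: sqg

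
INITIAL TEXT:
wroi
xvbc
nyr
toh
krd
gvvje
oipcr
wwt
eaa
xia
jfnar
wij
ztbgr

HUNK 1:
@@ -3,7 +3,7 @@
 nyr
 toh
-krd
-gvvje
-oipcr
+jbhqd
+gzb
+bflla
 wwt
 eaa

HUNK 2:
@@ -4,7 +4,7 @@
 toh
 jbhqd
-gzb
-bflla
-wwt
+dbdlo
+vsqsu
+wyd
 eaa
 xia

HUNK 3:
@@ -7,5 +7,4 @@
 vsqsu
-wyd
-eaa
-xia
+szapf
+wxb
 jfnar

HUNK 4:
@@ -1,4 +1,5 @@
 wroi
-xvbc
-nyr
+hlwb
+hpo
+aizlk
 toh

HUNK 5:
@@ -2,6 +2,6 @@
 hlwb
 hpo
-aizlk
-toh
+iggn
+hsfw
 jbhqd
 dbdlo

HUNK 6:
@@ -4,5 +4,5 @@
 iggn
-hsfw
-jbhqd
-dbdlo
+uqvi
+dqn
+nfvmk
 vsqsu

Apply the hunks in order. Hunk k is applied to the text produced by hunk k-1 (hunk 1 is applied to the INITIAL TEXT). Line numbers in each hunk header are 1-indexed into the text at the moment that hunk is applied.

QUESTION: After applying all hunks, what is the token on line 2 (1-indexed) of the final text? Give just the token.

Answer: hlwb

Derivation:
Hunk 1: at line 3 remove [krd,gvvje,oipcr] add [jbhqd,gzb,bflla] -> 13 lines: wroi xvbc nyr toh jbhqd gzb bflla wwt eaa xia jfnar wij ztbgr
Hunk 2: at line 4 remove [gzb,bflla,wwt] add [dbdlo,vsqsu,wyd] -> 13 lines: wroi xvbc nyr toh jbhqd dbdlo vsqsu wyd eaa xia jfnar wij ztbgr
Hunk 3: at line 7 remove [wyd,eaa,xia] add [szapf,wxb] -> 12 lines: wroi xvbc nyr toh jbhqd dbdlo vsqsu szapf wxb jfnar wij ztbgr
Hunk 4: at line 1 remove [xvbc,nyr] add [hlwb,hpo,aizlk] -> 13 lines: wroi hlwb hpo aizlk toh jbhqd dbdlo vsqsu szapf wxb jfnar wij ztbgr
Hunk 5: at line 2 remove [aizlk,toh] add [iggn,hsfw] -> 13 lines: wroi hlwb hpo iggn hsfw jbhqd dbdlo vsqsu szapf wxb jfnar wij ztbgr
Hunk 6: at line 4 remove [hsfw,jbhqd,dbdlo] add [uqvi,dqn,nfvmk] -> 13 lines: wroi hlwb hpo iggn uqvi dqn nfvmk vsqsu szapf wxb jfnar wij ztbgr
Final line 2: hlwb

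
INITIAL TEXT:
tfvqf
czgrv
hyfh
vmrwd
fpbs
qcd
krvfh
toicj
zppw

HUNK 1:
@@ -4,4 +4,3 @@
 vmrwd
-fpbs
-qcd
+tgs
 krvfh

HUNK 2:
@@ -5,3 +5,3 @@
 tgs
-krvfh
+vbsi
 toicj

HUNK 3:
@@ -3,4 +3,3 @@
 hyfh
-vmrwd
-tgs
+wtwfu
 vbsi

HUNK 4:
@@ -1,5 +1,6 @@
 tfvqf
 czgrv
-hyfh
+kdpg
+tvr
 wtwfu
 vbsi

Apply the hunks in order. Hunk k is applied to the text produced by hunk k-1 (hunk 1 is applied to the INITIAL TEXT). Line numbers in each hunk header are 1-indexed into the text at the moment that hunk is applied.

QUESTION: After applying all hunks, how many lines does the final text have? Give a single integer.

Hunk 1: at line 4 remove [fpbs,qcd] add [tgs] -> 8 lines: tfvqf czgrv hyfh vmrwd tgs krvfh toicj zppw
Hunk 2: at line 5 remove [krvfh] add [vbsi] -> 8 lines: tfvqf czgrv hyfh vmrwd tgs vbsi toicj zppw
Hunk 3: at line 3 remove [vmrwd,tgs] add [wtwfu] -> 7 lines: tfvqf czgrv hyfh wtwfu vbsi toicj zppw
Hunk 4: at line 1 remove [hyfh] add [kdpg,tvr] -> 8 lines: tfvqf czgrv kdpg tvr wtwfu vbsi toicj zppw
Final line count: 8

Answer: 8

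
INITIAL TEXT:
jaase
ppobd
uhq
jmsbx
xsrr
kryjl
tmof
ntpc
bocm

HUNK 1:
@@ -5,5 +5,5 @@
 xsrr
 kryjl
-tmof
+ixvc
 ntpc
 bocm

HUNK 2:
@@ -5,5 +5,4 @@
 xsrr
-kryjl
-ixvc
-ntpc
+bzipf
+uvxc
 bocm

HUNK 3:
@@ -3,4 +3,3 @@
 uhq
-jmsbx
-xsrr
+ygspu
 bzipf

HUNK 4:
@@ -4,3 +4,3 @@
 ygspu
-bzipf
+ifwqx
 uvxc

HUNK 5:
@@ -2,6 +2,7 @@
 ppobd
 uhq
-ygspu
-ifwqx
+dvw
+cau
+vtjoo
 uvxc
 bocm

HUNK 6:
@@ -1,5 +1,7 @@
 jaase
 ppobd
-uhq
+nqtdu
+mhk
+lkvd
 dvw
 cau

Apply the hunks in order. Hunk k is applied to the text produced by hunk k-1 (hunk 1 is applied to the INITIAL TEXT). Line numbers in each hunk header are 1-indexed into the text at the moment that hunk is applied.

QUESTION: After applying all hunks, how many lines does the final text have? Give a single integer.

Hunk 1: at line 5 remove [tmof] add [ixvc] -> 9 lines: jaase ppobd uhq jmsbx xsrr kryjl ixvc ntpc bocm
Hunk 2: at line 5 remove [kryjl,ixvc,ntpc] add [bzipf,uvxc] -> 8 lines: jaase ppobd uhq jmsbx xsrr bzipf uvxc bocm
Hunk 3: at line 3 remove [jmsbx,xsrr] add [ygspu] -> 7 lines: jaase ppobd uhq ygspu bzipf uvxc bocm
Hunk 4: at line 4 remove [bzipf] add [ifwqx] -> 7 lines: jaase ppobd uhq ygspu ifwqx uvxc bocm
Hunk 5: at line 2 remove [ygspu,ifwqx] add [dvw,cau,vtjoo] -> 8 lines: jaase ppobd uhq dvw cau vtjoo uvxc bocm
Hunk 6: at line 1 remove [uhq] add [nqtdu,mhk,lkvd] -> 10 lines: jaase ppobd nqtdu mhk lkvd dvw cau vtjoo uvxc bocm
Final line count: 10

Answer: 10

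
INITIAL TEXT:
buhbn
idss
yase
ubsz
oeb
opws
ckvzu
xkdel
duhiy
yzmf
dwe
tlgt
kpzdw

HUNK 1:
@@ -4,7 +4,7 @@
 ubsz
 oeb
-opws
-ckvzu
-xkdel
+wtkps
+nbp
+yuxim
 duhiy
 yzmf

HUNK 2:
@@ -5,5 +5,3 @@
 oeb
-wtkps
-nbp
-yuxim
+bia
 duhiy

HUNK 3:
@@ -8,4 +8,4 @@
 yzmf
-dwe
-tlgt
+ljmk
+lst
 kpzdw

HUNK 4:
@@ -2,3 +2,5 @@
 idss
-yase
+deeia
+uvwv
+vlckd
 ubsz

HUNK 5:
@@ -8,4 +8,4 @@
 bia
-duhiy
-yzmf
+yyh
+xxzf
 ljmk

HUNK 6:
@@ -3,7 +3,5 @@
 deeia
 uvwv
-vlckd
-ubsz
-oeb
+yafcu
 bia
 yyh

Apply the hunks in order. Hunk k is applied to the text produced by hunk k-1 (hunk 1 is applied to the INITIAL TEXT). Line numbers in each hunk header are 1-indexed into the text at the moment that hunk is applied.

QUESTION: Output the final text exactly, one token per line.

Answer: buhbn
idss
deeia
uvwv
yafcu
bia
yyh
xxzf
ljmk
lst
kpzdw

Derivation:
Hunk 1: at line 4 remove [opws,ckvzu,xkdel] add [wtkps,nbp,yuxim] -> 13 lines: buhbn idss yase ubsz oeb wtkps nbp yuxim duhiy yzmf dwe tlgt kpzdw
Hunk 2: at line 5 remove [wtkps,nbp,yuxim] add [bia] -> 11 lines: buhbn idss yase ubsz oeb bia duhiy yzmf dwe tlgt kpzdw
Hunk 3: at line 8 remove [dwe,tlgt] add [ljmk,lst] -> 11 lines: buhbn idss yase ubsz oeb bia duhiy yzmf ljmk lst kpzdw
Hunk 4: at line 2 remove [yase] add [deeia,uvwv,vlckd] -> 13 lines: buhbn idss deeia uvwv vlckd ubsz oeb bia duhiy yzmf ljmk lst kpzdw
Hunk 5: at line 8 remove [duhiy,yzmf] add [yyh,xxzf] -> 13 lines: buhbn idss deeia uvwv vlckd ubsz oeb bia yyh xxzf ljmk lst kpzdw
Hunk 6: at line 3 remove [vlckd,ubsz,oeb] add [yafcu] -> 11 lines: buhbn idss deeia uvwv yafcu bia yyh xxzf ljmk lst kpzdw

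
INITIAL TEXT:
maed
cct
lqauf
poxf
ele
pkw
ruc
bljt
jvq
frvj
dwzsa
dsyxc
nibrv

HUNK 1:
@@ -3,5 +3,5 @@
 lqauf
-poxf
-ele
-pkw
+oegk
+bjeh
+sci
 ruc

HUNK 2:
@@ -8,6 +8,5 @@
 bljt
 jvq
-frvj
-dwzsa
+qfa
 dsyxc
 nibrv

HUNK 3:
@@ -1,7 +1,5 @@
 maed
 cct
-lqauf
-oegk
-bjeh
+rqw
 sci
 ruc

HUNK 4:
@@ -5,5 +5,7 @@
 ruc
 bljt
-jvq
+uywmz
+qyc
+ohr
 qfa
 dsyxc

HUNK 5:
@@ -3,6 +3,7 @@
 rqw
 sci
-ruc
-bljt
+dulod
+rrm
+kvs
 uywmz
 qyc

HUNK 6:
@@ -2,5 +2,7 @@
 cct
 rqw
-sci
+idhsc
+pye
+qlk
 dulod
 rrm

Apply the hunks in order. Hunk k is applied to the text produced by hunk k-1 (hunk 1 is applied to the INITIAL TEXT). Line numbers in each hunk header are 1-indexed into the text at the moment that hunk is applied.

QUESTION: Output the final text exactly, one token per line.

Hunk 1: at line 3 remove [poxf,ele,pkw] add [oegk,bjeh,sci] -> 13 lines: maed cct lqauf oegk bjeh sci ruc bljt jvq frvj dwzsa dsyxc nibrv
Hunk 2: at line 8 remove [frvj,dwzsa] add [qfa] -> 12 lines: maed cct lqauf oegk bjeh sci ruc bljt jvq qfa dsyxc nibrv
Hunk 3: at line 1 remove [lqauf,oegk,bjeh] add [rqw] -> 10 lines: maed cct rqw sci ruc bljt jvq qfa dsyxc nibrv
Hunk 4: at line 5 remove [jvq] add [uywmz,qyc,ohr] -> 12 lines: maed cct rqw sci ruc bljt uywmz qyc ohr qfa dsyxc nibrv
Hunk 5: at line 3 remove [ruc,bljt] add [dulod,rrm,kvs] -> 13 lines: maed cct rqw sci dulod rrm kvs uywmz qyc ohr qfa dsyxc nibrv
Hunk 6: at line 2 remove [sci] add [idhsc,pye,qlk] -> 15 lines: maed cct rqw idhsc pye qlk dulod rrm kvs uywmz qyc ohr qfa dsyxc nibrv

Answer: maed
cct
rqw
idhsc
pye
qlk
dulod
rrm
kvs
uywmz
qyc
ohr
qfa
dsyxc
nibrv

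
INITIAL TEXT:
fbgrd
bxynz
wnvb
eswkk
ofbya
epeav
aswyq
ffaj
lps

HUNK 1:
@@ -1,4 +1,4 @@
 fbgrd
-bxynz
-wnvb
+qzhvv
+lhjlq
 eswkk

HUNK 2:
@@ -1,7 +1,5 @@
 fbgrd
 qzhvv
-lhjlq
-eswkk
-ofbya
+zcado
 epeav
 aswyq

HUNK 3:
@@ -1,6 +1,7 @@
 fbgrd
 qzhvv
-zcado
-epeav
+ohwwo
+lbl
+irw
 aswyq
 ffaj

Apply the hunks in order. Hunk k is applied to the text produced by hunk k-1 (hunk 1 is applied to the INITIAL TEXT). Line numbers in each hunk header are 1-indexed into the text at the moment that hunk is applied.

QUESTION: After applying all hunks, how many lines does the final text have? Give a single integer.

Hunk 1: at line 1 remove [bxynz,wnvb] add [qzhvv,lhjlq] -> 9 lines: fbgrd qzhvv lhjlq eswkk ofbya epeav aswyq ffaj lps
Hunk 2: at line 1 remove [lhjlq,eswkk,ofbya] add [zcado] -> 7 lines: fbgrd qzhvv zcado epeav aswyq ffaj lps
Hunk 3: at line 1 remove [zcado,epeav] add [ohwwo,lbl,irw] -> 8 lines: fbgrd qzhvv ohwwo lbl irw aswyq ffaj lps
Final line count: 8

Answer: 8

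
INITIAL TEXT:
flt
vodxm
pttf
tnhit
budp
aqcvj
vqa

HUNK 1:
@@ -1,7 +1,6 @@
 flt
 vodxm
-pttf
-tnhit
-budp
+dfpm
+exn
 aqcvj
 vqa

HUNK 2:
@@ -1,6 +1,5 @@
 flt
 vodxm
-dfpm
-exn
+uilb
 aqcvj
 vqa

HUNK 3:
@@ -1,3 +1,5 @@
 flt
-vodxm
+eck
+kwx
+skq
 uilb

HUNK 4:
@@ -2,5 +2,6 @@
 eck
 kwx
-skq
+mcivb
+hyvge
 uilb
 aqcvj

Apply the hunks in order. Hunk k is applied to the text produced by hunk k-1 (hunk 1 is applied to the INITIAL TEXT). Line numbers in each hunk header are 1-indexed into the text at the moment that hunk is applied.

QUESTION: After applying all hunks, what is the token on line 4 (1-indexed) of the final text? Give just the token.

Answer: mcivb

Derivation:
Hunk 1: at line 1 remove [pttf,tnhit,budp] add [dfpm,exn] -> 6 lines: flt vodxm dfpm exn aqcvj vqa
Hunk 2: at line 1 remove [dfpm,exn] add [uilb] -> 5 lines: flt vodxm uilb aqcvj vqa
Hunk 3: at line 1 remove [vodxm] add [eck,kwx,skq] -> 7 lines: flt eck kwx skq uilb aqcvj vqa
Hunk 4: at line 2 remove [skq] add [mcivb,hyvge] -> 8 lines: flt eck kwx mcivb hyvge uilb aqcvj vqa
Final line 4: mcivb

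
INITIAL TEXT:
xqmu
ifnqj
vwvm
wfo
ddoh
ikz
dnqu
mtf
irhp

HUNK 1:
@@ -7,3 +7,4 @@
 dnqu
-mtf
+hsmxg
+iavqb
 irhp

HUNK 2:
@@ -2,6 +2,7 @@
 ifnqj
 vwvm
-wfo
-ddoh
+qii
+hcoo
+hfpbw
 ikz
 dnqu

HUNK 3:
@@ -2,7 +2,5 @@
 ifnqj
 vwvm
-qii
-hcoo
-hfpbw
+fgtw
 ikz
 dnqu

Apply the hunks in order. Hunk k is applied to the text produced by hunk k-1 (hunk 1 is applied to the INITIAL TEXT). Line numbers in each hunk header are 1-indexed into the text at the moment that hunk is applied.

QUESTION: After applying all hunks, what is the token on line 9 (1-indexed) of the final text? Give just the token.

Hunk 1: at line 7 remove [mtf] add [hsmxg,iavqb] -> 10 lines: xqmu ifnqj vwvm wfo ddoh ikz dnqu hsmxg iavqb irhp
Hunk 2: at line 2 remove [wfo,ddoh] add [qii,hcoo,hfpbw] -> 11 lines: xqmu ifnqj vwvm qii hcoo hfpbw ikz dnqu hsmxg iavqb irhp
Hunk 3: at line 2 remove [qii,hcoo,hfpbw] add [fgtw] -> 9 lines: xqmu ifnqj vwvm fgtw ikz dnqu hsmxg iavqb irhp
Final line 9: irhp

Answer: irhp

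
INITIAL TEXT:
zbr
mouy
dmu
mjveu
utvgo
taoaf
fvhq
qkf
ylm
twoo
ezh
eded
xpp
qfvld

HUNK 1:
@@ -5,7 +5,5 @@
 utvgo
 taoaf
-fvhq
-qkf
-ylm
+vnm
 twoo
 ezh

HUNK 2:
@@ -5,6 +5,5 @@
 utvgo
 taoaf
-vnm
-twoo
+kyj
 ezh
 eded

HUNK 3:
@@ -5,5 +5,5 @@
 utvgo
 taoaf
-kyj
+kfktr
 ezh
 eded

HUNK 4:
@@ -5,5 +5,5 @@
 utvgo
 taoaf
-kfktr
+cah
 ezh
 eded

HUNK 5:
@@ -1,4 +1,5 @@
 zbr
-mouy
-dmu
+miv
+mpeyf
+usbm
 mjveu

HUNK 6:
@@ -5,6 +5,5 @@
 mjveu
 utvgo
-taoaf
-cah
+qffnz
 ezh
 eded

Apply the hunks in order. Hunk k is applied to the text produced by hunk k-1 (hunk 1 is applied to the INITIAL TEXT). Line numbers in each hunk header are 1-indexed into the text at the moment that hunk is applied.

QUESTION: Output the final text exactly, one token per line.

Hunk 1: at line 5 remove [fvhq,qkf,ylm] add [vnm] -> 12 lines: zbr mouy dmu mjveu utvgo taoaf vnm twoo ezh eded xpp qfvld
Hunk 2: at line 5 remove [vnm,twoo] add [kyj] -> 11 lines: zbr mouy dmu mjveu utvgo taoaf kyj ezh eded xpp qfvld
Hunk 3: at line 5 remove [kyj] add [kfktr] -> 11 lines: zbr mouy dmu mjveu utvgo taoaf kfktr ezh eded xpp qfvld
Hunk 4: at line 5 remove [kfktr] add [cah] -> 11 lines: zbr mouy dmu mjveu utvgo taoaf cah ezh eded xpp qfvld
Hunk 5: at line 1 remove [mouy,dmu] add [miv,mpeyf,usbm] -> 12 lines: zbr miv mpeyf usbm mjveu utvgo taoaf cah ezh eded xpp qfvld
Hunk 6: at line 5 remove [taoaf,cah] add [qffnz] -> 11 lines: zbr miv mpeyf usbm mjveu utvgo qffnz ezh eded xpp qfvld

Answer: zbr
miv
mpeyf
usbm
mjveu
utvgo
qffnz
ezh
eded
xpp
qfvld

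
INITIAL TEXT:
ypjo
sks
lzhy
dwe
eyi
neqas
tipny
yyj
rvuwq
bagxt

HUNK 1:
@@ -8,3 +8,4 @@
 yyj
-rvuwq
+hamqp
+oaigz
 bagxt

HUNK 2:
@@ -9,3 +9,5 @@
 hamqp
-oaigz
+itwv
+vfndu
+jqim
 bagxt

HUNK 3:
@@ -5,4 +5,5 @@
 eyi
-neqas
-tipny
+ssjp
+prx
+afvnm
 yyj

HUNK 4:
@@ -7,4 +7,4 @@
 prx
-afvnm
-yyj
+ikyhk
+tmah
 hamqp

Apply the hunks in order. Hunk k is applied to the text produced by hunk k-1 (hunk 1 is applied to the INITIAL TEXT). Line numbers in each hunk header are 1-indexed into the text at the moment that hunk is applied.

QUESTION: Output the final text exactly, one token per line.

Answer: ypjo
sks
lzhy
dwe
eyi
ssjp
prx
ikyhk
tmah
hamqp
itwv
vfndu
jqim
bagxt

Derivation:
Hunk 1: at line 8 remove [rvuwq] add [hamqp,oaigz] -> 11 lines: ypjo sks lzhy dwe eyi neqas tipny yyj hamqp oaigz bagxt
Hunk 2: at line 9 remove [oaigz] add [itwv,vfndu,jqim] -> 13 lines: ypjo sks lzhy dwe eyi neqas tipny yyj hamqp itwv vfndu jqim bagxt
Hunk 3: at line 5 remove [neqas,tipny] add [ssjp,prx,afvnm] -> 14 lines: ypjo sks lzhy dwe eyi ssjp prx afvnm yyj hamqp itwv vfndu jqim bagxt
Hunk 4: at line 7 remove [afvnm,yyj] add [ikyhk,tmah] -> 14 lines: ypjo sks lzhy dwe eyi ssjp prx ikyhk tmah hamqp itwv vfndu jqim bagxt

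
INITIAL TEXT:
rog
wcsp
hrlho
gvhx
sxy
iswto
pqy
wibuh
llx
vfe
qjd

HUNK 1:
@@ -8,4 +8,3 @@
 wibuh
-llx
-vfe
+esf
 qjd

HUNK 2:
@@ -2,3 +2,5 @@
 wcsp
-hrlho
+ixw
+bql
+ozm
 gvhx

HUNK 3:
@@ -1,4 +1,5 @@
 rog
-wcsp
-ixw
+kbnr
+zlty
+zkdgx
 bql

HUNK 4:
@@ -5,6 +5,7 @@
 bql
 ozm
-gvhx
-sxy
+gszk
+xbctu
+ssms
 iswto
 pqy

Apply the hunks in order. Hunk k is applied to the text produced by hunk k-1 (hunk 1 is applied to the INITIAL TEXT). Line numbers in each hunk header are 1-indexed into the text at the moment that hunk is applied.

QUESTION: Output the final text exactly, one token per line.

Hunk 1: at line 8 remove [llx,vfe] add [esf] -> 10 lines: rog wcsp hrlho gvhx sxy iswto pqy wibuh esf qjd
Hunk 2: at line 2 remove [hrlho] add [ixw,bql,ozm] -> 12 lines: rog wcsp ixw bql ozm gvhx sxy iswto pqy wibuh esf qjd
Hunk 3: at line 1 remove [wcsp,ixw] add [kbnr,zlty,zkdgx] -> 13 lines: rog kbnr zlty zkdgx bql ozm gvhx sxy iswto pqy wibuh esf qjd
Hunk 4: at line 5 remove [gvhx,sxy] add [gszk,xbctu,ssms] -> 14 lines: rog kbnr zlty zkdgx bql ozm gszk xbctu ssms iswto pqy wibuh esf qjd

Answer: rog
kbnr
zlty
zkdgx
bql
ozm
gszk
xbctu
ssms
iswto
pqy
wibuh
esf
qjd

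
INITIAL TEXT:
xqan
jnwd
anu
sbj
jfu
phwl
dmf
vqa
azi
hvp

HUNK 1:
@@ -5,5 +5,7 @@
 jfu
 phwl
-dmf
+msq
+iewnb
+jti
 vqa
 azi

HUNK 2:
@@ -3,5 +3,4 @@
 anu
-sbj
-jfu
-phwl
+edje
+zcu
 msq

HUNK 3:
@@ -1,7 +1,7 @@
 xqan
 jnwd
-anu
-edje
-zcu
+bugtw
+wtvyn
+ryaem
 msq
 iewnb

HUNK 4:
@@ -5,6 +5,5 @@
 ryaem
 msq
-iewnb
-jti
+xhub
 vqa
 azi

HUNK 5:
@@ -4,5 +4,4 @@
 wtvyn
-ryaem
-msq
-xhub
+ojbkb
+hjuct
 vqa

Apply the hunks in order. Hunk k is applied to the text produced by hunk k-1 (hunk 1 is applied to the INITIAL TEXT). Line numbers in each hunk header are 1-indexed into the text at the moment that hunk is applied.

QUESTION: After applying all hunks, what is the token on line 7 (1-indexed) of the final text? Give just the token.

Hunk 1: at line 5 remove [dmf] add [msq,iewnb,jti] -> 12 lines: xqan jnwd anu sbj jfu phwl msq iewnb jti vqa azi hvp
Hunk 2: at line 3 remove [sbj,jfu,phwl] add [edje,zcu] -> 11 lines: xqan jnwd anu edje zcu msq iewnb jti vqa azi hvp
Hunk 3: at line 1 remove [anu,edje,zcu] add [bugtw,wtvyn,ryaem] -> 11 lines: xqan jnwd bugtw wtvyn ryaem msq iewnb jti vqa azi hvp
Hunk 4: at line 5 remove [iewnb,jti] add [xhub] -> 10 lines: xqan jnwd bugtw wtvyn ryaem msq xhub vqa azi hvp
Hunk 5: at line 4 remove [ryaem,msq,xhub] add [ojbkb,hjuct] -> 9 lines: xqan jnwd bugtw wtvyn ojbkb hjuct vqa azi hvp
Final line 7: vqa

Answer: vqa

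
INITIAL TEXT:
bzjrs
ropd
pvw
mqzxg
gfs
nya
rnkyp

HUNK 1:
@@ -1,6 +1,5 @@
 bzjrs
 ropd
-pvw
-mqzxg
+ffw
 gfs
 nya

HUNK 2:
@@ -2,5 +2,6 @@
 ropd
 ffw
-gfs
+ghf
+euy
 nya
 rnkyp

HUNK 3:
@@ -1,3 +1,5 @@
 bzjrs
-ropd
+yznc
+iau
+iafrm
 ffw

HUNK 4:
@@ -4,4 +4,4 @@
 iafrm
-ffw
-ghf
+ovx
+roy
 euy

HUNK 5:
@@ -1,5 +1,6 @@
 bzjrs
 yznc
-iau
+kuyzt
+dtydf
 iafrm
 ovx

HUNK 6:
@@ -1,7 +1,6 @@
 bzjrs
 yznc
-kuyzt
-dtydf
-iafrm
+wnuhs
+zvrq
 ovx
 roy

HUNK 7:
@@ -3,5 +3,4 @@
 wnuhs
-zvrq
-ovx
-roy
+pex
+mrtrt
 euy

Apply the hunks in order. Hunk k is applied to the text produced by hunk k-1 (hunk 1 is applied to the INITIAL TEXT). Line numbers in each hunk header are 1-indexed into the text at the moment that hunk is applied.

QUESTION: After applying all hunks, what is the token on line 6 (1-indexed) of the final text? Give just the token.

Answer: euy

Derivation:
Hunk 1: at line 1 remove [pvw,mqzxg] add [ffw] -> 6 lines: bzjrs ropd ffw gfs nya rnkyp
Hunk 2: at line 2 remove [gfs] add [ghf,euy] -> 7 lines: bzjrs ropd ffw ghf euy nya rnkyp
Hunk 3: at line 1 remove [ropd] add [yznc,iau,iafrm] -> 9 lines: bzjrs yznc iau iafrm ffw ghf euy nya rnkyp
Hunk 4: at line 4 remove [ffw,ghf] add [ovx,roy] -> 9 lines: bzjrs yznc iau iafrm ovx roy euy nya rnkyp
Hunk 5: at line 1 remove [iau] add [kuyzt,dtydf] -> 10 lines: bzjrs yznc kuyzt dtydf iafrm ovx roy euy nya rnkyp
Hunk 6: at line 1 remove [kuyzt,dtydf,iafrm] add [wnuhs,zvrq] -> 9 lines: bzjrs yznc wnuhs zvrq ovx roy euy nya rnkyp
Hunk 7: at line 3 remove [zvrq,ovx,roy] add [pex,mrtrt] -> 8 lines: bzjrs yznc wnuhs pex mrtrt euy nya rnkyp
Final line 6: euy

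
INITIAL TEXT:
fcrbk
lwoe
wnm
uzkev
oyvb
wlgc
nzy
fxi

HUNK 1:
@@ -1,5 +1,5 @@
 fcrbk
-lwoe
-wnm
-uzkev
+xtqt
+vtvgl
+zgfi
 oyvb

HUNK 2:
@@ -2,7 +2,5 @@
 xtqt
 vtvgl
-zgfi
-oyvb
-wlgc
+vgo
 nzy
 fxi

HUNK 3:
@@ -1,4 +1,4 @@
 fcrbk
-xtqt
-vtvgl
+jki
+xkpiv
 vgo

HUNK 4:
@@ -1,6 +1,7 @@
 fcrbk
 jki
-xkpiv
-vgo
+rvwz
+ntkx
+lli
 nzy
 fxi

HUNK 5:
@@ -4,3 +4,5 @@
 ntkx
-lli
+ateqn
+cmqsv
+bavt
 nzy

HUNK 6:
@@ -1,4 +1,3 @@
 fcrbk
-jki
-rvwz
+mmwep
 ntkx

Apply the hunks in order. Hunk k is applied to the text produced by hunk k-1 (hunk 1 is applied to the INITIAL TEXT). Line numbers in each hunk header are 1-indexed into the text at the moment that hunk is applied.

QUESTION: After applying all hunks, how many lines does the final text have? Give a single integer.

Answer: 8

Derivation:
Hunk 1: at line 1 remove [lwoe,wnm,uzkev] add [xtqt,vtvgl,zgfi] -> 8 lines: fcrbk xtqt vtvgl zgfi oyvb wlgc nzy fxi
Hunk 2: at line 2 remove [zgfi,oyvb,wlgc] add [vgo] -> 6 lines: fcrbk xtqt vtvgl vgo nzy fxi
Hunk 3: at line 1 remove [xtqt,vtvgl] add [jki,xkpiv] -> 6 lines: fcrbk jki xkpiv vgo nzy fxi
Hunk 4: at line 1 remove [xkpiv,vgo] add [rvwz,ntkx,lli] -> 7 lines: fcrbk jki rvwz ntkx lli nzy fxi
Hunk 5: at line 4 remove [lli] add [ateqn,cmqsv,bavt] -> 9 lines: fcrbk jki rvwz ntkx ateqn cmqsv bavt nzy fxi
Hunk 6: at line 1 remove [jki,rvwz] add [mmwep] -> 8 lines: fcrbk mmwep ntkx ateqn cmqsv bavt nzy fxi
Final line count: 8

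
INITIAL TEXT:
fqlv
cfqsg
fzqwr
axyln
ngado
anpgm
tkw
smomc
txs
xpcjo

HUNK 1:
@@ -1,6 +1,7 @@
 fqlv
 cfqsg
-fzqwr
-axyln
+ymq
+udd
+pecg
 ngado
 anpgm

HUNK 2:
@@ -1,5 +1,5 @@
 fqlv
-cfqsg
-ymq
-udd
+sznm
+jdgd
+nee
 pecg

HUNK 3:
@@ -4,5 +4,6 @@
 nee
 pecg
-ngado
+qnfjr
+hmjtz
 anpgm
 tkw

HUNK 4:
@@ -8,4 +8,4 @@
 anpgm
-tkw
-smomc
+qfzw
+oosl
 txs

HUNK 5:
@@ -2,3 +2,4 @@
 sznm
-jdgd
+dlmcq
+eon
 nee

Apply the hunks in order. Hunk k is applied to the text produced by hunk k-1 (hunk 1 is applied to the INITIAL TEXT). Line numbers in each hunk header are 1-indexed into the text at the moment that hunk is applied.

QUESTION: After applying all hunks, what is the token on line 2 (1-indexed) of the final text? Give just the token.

Hunk 1: at line 1 remove [fzqwr,axyln] add [ymq,udd,pecg] -> 11 lines: fqlv cfqsg ymq udd pecg ngado anpgm tkw smomc txs xpcjo
Hunk 2: at line 1 remove [cfqsg,ymq,udd] add [sznm,jdgd,nee] -> 11 lines: fqlv sznm jdgd nee pecg ngado anpgm tkw smomc txs xpcjo
Hunk 3: at line 4 remove [ngado] add [qnfjr,hmjtz] -> 12 lines: fqlv sznm jdgd nee pecg qnfjr hmjtz anpgm tkw smomc txs xpcjo
Hunk 4: at line 8 remove [tkw,smomc] add [qfzw,oosl] -> 12 lines: fqlv sznm jdgd nee pecg qnfjr hmjtz anpgm qfzw oosl txs xpcjo
Hunk 5: at line 2 remove [jdgd] add [dlmcq,eon] -> 13 lines: fqlv sznm dlmcq eon nee pecg qnfjr hmjtz anpgm qfzw oosl txs xpcjo
Final line 2: sznm

Answer: sznm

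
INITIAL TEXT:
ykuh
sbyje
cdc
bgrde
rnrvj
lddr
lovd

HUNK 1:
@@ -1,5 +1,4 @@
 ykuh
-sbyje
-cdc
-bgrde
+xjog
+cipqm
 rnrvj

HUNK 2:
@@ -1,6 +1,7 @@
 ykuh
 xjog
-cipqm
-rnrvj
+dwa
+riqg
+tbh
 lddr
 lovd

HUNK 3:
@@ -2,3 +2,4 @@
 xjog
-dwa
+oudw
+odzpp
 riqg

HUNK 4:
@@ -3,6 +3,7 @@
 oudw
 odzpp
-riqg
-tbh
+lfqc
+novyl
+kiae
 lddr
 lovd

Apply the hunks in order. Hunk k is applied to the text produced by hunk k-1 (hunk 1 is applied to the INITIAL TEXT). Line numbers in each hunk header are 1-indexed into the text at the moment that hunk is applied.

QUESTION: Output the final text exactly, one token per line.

Hunk 1: at line 1 remove [sbyje,cdc,bgrde] add [xjog,cipqm] -> 6 lines: ykuh xjog cipqm rnrvj lddr lovd
Hunk 2: at line 1 remove [cipqm,rnrvj] add [dwa,riqg,tbh] -> 7 lines: ykuh xjog dwa riqg tbh lddr lovd
Hunk 3: at line 2 remove [dwa] add [oudw,odzpp] -> 8 lines: ykuh xjog oudw odzpp riqg tbh lddr lovd
Hunk 4: at line 3 remove [riqg,tbh] add [lfqc,novyl,kiae] -> 9 lines: ykuh xjog oudw odzpp lfqc novyl kiae lddr lovd

Answer: ykuh
xjog
oudw
odzpp
lfqc
novyl
kiae
lddr
lovd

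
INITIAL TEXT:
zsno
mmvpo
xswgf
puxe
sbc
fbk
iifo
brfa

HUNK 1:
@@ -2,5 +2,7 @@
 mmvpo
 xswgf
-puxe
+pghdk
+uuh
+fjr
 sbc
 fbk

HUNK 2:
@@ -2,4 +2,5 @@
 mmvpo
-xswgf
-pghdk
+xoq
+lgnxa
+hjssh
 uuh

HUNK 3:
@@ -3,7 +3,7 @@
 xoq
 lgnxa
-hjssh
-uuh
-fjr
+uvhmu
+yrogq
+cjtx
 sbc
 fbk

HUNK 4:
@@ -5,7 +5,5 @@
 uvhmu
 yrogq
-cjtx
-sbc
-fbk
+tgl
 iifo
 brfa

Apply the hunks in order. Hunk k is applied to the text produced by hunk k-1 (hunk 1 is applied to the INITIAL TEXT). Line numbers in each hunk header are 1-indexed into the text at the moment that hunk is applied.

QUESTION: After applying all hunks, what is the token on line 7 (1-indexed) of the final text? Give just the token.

Answer: tgl

Derivation:
Hunk 1: at line 2 remove [puxe] add [pghdk,uuh,fjr] -> 10 lines: zsno mmvpo xswgf pghdk uuh fjr sbc fbk iifo brfa
Hunk 2: at line 2 remove [xswgf,pghdk] add [xoq,lgnxa,hjssh] -> 11 lines: zsno mmvpo xoq lgnxa hjssh uuh fjr sbc fbk iifo brfa
Hunk 3: at line 3 remove [hjssh,uuh,fjr] add [uvhmu,yrogq,cjtx] -> 11 lines: zsno mmvpo xoq lgnxa uvhmu yrogq cjtx sbc fbk iifo brfa
Hunk 4: at line 5 remove [cjtx,sbc,fbk] add [tgl] -> 9 lines: zsno mmvpo xoq lgnxa uvhmu yrogq tgl iifo brfa
Final line 7: tgl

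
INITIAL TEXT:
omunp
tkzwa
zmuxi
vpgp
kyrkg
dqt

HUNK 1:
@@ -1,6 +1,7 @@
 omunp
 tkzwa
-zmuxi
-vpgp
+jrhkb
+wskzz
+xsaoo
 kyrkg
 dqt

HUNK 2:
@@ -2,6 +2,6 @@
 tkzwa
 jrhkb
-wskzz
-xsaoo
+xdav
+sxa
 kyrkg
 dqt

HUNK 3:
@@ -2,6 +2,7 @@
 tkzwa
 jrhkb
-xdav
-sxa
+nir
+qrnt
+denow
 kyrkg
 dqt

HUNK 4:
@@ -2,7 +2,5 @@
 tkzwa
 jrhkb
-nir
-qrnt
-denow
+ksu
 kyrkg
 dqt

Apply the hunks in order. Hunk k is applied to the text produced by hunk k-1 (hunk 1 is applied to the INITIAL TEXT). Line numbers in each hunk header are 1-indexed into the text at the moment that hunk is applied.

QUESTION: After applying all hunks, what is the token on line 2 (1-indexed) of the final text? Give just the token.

Answer: tkzwa

Derivation:
Hunk 1: at line 1 remove [zmuxi,vpgp] add [jrhkb,wskzz,xsaoo] -> 7 lines: omunp tkzwa jrhkb wskzz xsaoo kyrkg dqt
Hunk 2: at line 2 remove [wskzz,xsaoo] add [xdav,sxa] -> 7 lines: omunp tkzwa jrhkb xdav sxa kyrkg dqt
Hunk 3: at line 2 remove [xdav,sxa] add [nir,qrnt,denow] -> 8 lines: omunp tkzwa jrhkb nir qrnt denow kyrkg dqt
Hunk 4: at line 2 remove [nir,qrnt,denow] add [ksu] -> 6 lines: omunp tkzwa jrhkb ksu kyrkg dqt
Final line 2: tkzwa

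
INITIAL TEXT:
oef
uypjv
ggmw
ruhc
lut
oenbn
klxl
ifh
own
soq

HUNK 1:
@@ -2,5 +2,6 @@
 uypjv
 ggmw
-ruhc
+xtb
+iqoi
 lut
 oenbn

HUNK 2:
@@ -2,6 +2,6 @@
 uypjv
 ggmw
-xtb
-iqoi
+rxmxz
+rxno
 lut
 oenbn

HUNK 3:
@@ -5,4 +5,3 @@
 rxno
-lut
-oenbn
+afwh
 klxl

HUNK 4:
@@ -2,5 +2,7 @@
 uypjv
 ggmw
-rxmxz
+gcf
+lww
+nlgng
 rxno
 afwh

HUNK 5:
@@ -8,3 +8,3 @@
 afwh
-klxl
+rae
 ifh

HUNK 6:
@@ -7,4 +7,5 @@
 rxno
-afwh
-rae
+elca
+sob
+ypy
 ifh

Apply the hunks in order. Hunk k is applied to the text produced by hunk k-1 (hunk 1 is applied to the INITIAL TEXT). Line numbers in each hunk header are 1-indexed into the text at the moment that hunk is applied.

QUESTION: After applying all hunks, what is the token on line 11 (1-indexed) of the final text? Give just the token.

Hunk 1: at line 2 remove [ruhc] add [xtb,iqoi] -> 11 lines: oef uypjv ggmw xtb iqoi lut oenbn klxl ifh own soq
Hunk 2: at line 2 remove [xtb,iqoi] add [rxmxz,rxno] -> 11 lines: oef uypjv ggmw rxmxz rxno lut oenbn klxl ifh own soq
Hunk 3: at line 5 remove [lut,oenbn] add [afwh] -> 10 lines: oef uypjv ggmw rxmxz rxno afwh klxl ifh own soq
Hunk 4: at line 2 remove [rxmxz] add [gcf,lww,nlgng] -> 12 lines: oef uypjv ggmw gcf lww nlgng rxno afwh klxl ifh own soq
Hunk 5: at line 8 remove [klxl] add [rae] -> 12 lines: oef uypjv ggmw gcf lww nlgng rxno afwh rae ifh own soq
Hunk 6: at line 7 remove [afwh,rae] add [elca,sob,ypy] -> 13 lines: oef uypjv ggmw gcf lww nlgng rxno elca sob ypy ifh own soq
Final line 11: ifh

Answer: ifh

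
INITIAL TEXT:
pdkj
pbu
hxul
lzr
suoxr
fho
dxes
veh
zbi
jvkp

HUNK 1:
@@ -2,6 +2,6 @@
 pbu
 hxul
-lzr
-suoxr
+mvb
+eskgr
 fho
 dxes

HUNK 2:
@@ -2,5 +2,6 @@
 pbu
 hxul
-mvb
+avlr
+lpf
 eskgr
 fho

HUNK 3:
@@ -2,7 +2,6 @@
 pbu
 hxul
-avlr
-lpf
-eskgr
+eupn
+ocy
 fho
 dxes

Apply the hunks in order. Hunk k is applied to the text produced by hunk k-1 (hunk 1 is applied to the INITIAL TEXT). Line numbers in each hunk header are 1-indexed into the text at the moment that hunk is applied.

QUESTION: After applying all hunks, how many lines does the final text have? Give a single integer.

Hunk 1: at line 2 remove [lzr,suoxr] add [mvb,eskgr] -> 10 lines: pdkj pbu hxul mvb eskgr fho dxes veh zbi jvkp
Hunk 2: at line 2 remove [mvb] add [avlr,lpf] -> 11 lines: pdkj pbu hxul avlr lpf eskgr fho dxes veh zbi jvkp
Hunk 3: at line 2 remove [avlr,lpf,eskgr] add [eupn,ocy] -> 10 lines: pdkj pbu hxul eupn ocy fho dxes veh zbi jvkp
Final line count: 10

Answer: 10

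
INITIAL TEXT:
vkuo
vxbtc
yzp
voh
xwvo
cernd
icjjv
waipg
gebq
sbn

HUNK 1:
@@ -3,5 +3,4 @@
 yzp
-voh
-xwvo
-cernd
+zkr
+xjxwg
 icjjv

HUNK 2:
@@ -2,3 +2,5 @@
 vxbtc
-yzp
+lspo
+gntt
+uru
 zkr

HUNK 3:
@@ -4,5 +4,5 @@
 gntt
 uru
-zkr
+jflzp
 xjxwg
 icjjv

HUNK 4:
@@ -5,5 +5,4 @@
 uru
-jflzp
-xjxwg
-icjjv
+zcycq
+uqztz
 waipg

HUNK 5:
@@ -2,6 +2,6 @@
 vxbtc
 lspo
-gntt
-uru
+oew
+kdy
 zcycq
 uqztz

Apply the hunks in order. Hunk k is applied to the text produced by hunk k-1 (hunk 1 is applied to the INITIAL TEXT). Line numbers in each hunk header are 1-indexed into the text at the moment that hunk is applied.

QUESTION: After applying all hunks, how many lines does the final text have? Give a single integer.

Hunk 1: at line 3 remove [voh,xwvo,cernd] add [zkr,xjxwg] -> 9 lines: vkuo vxbtc yzp zkr xjxwg icjjv waipg gebq sbn
Hunk 2: at line 2 remove [yzp] add [lspo,gntt,uru] -> 11 lines: vkuo vxbtc lspo gntt uru zkr xjxwg icjjv waipg gebq sbn
Hunk 3: at line 4 remove [zkr] add [jflzp] -> 11 lines: vkuo vxbtc lspo gntt uru jflzp xjxwg icjjv waipg gebq sbn
Hunk 4: at line 5 remove [jflzp,xjxwg,icjjv] add [zcycq,uqztz] -> 10 lines: vkuo vxbtc lspo gntt uru zcycq uqztz waipg gebq sbn
Hunk 5: at line 2 remove [gntt,uru] add [oew,kdy] -> 10 lines: vkuo vxbtc lspo oew kdy zcycq uqztz waipg gebq sbn
Final line count: 10

Answer: 10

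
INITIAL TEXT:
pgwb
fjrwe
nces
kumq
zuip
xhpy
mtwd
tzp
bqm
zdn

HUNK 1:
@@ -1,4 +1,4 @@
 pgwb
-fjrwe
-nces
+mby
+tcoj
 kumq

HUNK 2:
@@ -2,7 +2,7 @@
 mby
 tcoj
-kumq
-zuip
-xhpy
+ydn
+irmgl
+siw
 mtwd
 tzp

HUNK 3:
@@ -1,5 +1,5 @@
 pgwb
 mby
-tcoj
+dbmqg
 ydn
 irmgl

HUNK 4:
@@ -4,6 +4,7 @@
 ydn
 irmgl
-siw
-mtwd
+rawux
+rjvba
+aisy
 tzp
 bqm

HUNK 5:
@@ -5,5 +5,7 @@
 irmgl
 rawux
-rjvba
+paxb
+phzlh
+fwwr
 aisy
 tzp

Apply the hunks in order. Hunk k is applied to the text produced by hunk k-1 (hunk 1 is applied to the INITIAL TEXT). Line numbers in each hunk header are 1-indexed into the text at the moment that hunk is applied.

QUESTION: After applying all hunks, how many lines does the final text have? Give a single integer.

Answer: 13

Derivation:
Hunk 1: at line 1 remove [fjrwe,nces] add [mby,tcoj] -> 10 lines: pgwb mby tcoj kumq zuip xhpy mtwd tzp bqm zdn
Hunk 2: at line 2 remove [kumq,zuip,xhpy] add [ydn,irmgl,siw] -> 10 lines: pgwb mby tcoj ydn irmgl siw mtwd tzp bqm zdn
Hunk 3: at line 1 remove [tcoj] add [dbmqg] -> 10 lines: pgwb mby dbmqg ydn irmgl siw mtwd tzp bqm zdn
Hunk 4: at line 4 remove [siw,mtwd] add [rawux,rjvba,aisy] -> 11 lines: pgwb mby dbmqg ydn irmgl rawux rjvba aisy tzp bqm zdn
Hunk 5: at line 5 remove [rjvba] add [paxb,phzlh,fwwr] -> 13 lines: pgwb mby dbmqg ydn irmgl rawux paxb phzlh fwwr aisy tzp bqm zdn
Final line count: 13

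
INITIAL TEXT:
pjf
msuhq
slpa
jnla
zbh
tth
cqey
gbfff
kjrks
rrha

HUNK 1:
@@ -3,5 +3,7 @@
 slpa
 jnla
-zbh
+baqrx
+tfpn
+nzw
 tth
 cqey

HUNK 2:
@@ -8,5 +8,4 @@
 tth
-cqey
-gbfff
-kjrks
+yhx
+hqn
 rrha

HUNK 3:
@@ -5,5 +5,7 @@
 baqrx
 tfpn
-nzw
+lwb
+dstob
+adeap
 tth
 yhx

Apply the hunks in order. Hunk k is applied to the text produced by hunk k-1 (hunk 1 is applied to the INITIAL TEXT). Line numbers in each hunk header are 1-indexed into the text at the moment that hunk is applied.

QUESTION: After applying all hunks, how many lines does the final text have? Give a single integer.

Answer: 13

Derivation:
Hunk 1: at line 3 remove [zbh] add [baqrx,tfpn,nzw] -> 12 lines: pjf msuhq slpa jnla baqrx tfpn nzw tth cqey gbfff kjrks rrha
Hunk 2: at line 8 remove [cqey,gbfff,kjrks] add [yhx,hqn] -> 11 lines: pjf msuhq slpa jnla baqrx tfpn nzw tth yhx hqn rrha
Hunk 3: at line 5 remove [nzw] add [lwb,dstob,adeap] -> 13 lines: pjf msuhq slpa jnla baqrx tfpn lwb dstob adeap tth yhx hqn rrha
Final line count: 13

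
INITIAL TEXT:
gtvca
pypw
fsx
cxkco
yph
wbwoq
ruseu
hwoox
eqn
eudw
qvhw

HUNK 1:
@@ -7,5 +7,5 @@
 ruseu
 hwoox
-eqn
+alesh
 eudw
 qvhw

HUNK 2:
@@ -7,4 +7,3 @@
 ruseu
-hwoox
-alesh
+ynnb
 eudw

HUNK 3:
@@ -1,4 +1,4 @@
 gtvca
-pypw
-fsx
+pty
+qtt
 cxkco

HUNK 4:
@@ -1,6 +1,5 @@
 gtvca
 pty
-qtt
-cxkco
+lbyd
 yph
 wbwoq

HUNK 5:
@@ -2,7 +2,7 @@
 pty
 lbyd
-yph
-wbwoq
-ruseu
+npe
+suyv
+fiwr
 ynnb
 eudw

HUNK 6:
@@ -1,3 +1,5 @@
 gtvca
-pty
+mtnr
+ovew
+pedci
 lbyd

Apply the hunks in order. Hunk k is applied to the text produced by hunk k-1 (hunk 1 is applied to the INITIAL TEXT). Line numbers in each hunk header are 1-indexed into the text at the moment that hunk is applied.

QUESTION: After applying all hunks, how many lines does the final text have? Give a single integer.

Answer: 11

Derivation:
Hunk 1: at line 7 remove [eqn] add [alesh] -> 11 lines: gtvca pypw fsx cxkco yph wbwoq ruseu hwoox alesh eudw qvhw
Hunk 2: at line 7 remove [hwoox,alesh] add [ynnb] -> 10 lines: gtvca pypw fsx cxkco yph wbwoq ruseu ynnb eudw qvhw
Hunk 3: at line 1 remove [pypw,fsx] add [pty,qtt] -> 10 lines: gtvca pty qtt cxkco yph wbwoq ruseu ynnb eudw qvhw
Hunk 4: at line 1 remove [qtt,cxkco] add [lbyd] -> 9 lines: gtvca pty lbyd yph wbwoq ruseu ynnb eudw qvhw
Hunk 5: at line 2 remove [yph,wbwoq,ruseu] add [npe,suyv,fiwr] -> 9 lines: gtvca pty lbyd npe suyv fiwr ynnb eudw qvhw
Hunk 6: at line 1 remove [pty] add [mtnr,ovew,pedci] -> 11 lines: gtvca mtnr ovew pedci lbyd npe suyv fiwr ynnb eudw qvhw
Final line count: 11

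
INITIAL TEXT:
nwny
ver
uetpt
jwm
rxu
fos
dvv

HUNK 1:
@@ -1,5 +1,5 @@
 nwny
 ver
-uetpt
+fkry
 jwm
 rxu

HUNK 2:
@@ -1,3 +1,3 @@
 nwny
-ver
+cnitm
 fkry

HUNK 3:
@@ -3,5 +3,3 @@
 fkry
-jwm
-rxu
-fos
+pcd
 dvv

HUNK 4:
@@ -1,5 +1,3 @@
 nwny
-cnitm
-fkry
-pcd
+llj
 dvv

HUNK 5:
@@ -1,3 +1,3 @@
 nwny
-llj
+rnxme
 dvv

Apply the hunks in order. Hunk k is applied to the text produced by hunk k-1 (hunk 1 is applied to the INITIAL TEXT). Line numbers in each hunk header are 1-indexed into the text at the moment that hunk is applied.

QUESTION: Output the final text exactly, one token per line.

Answer: nwny
rnxme
dvv

Derivation:
Hunk 1: at line 1 remove [uetpt] add [fkry] -> 7 lines: nwny ver fkry jwm rxu fos dvv
Hunk 2: at line 1 remove [ver] add [cnitm] -> 7 lines: nwny cnitm fkry jwm rxu fos dvv
Hunk 3: at line 3 remove [jwm,rxu,fos] add [pcd] -> 5 lines: nwny cnitm fkry pcd dvv
Hunk 4: at line 1 remove [cnitm,fkry,pcd] add [llj] -> 3 lines: nwny llj dvv
Hunk 5: at line 1 remove [llj] add [rnxme] -> 3 lines: nwny rnxme dvv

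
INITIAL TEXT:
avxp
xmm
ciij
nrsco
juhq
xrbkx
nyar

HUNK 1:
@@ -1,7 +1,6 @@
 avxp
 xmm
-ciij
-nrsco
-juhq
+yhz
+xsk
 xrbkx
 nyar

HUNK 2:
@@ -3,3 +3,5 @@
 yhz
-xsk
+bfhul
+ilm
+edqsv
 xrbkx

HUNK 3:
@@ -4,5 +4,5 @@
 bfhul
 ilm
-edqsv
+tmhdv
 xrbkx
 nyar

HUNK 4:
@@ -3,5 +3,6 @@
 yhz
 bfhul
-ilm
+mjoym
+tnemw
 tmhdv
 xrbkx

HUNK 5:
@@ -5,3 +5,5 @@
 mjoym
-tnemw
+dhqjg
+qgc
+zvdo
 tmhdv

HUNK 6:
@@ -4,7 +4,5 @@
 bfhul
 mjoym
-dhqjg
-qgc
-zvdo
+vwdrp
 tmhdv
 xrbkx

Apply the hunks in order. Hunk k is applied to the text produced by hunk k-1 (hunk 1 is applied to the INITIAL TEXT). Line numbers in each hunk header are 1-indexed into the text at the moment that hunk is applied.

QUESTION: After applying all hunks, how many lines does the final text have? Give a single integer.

Answer: 9

Derivation:
Hunk 1: at line 1 remove [ciij,nrsco,juhq] add [yhz,xsk] -> 6 lines: avxp xmm yhz xsk xrbkx nyar
Hunk 2: at line 3 remove [xsk] add [bfhul,ilm,edqsv] -> 8 lines: avxp xmm yhz bfhul ilm edqsv xrbkx nyar
Hunk 3: at line 4 remove [edqsv] add [tmhdv] -> 8 lines: avxp xmm yhz bfhul ilm tmhdv xrbkx nyar
Hunk 4: at line 3 remove [ilm] add [mjoym,tnemw] -> 9 lines: avxp xmm yhz bfhul mjoym tnemw tmhdv xrbkx nyar
Hunk 5: at line 5 remove [tnemw] add [dhqjg,qgc,zvdo] -> 11 lines: avxp xmm yhz bfhul mjoym dhqjg qgc zvdo tmhdv xrbkx nyar
Hunk 6: at line 4 remove [dhqjg,qgc,zvdo] add [vwdrp] -> 9 lines: avxp xmm yhz bfhul mjoym vwdrp tmhdv xrbkx nyar
Final line count: 9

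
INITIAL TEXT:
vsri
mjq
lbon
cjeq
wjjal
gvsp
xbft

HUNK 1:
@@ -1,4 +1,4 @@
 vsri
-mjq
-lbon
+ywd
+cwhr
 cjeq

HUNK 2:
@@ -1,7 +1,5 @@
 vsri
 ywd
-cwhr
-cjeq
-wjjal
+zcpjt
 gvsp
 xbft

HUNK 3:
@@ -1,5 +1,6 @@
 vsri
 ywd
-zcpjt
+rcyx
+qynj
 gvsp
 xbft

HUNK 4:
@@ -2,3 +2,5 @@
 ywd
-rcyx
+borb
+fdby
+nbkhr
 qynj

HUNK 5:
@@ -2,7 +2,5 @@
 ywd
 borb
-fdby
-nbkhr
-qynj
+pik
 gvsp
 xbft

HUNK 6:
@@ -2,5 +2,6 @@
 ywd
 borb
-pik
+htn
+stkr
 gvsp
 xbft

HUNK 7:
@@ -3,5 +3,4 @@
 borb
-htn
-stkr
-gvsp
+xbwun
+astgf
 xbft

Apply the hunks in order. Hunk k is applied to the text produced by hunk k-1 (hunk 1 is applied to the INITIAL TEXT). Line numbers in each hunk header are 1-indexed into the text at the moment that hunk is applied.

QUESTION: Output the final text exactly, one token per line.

Answer: vsri
ywd
borb
xbwun
astgf
xbft

Derivation:
Hunk 1: at line 1 remove [mjq,lbon] add [ywd,cwhr] -> 7 lines: vsri ywd cwhr cjeq wjjal gvsp xbft
Hunk 2: at line 1 remove [cwhr,cjeq,wjjal] add [zcpjt] -> 5 lines: vsri ywd zcpjt gvsp xbft
Hunk 3: at line 1 remove [zcpjt] add [rcyx,qynj] -> 6 lines: vsri ywd rcyx qynj gvsp xbft
Hunk 4: at line 2 remove [rcyx] add [borb,fdby,nbkhr] -> 8 lines: vsri ywd borb fdby nbkhr qynj gvsp xbft
Hunk 5: at line 2 remove [fdby,nbkhr,qynj] add [pik] -> 6 lines: vsri ywd borb pik gvsp xbft
Hunk 6: at line 2 remove [pik] add [htn,stkr] -> 7 lines: vsri ywd borb htn stkr gvsp xbft
Hunk 7: at line 3 remove [htn,stkr,gvsp] add [xbwun,astgf] -> 6 lines: vsri ywd borb xbwun astgf xbft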